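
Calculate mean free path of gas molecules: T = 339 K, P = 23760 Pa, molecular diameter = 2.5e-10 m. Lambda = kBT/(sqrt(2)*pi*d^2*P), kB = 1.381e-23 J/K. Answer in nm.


Mean free path: lambda = kB*T / (sqrt(2) * pi * d^2 * P)
lambda = 1.381e-23 * 339 / (sqrt(2) * pi * (2.5e-10)^2 * 23760)
lambda = 7.09581e-07 m
lambda = 709.58 nm

709.58


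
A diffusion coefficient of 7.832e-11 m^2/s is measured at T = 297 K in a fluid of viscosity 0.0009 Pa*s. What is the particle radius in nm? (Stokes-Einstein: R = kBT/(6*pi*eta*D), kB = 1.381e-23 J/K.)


Stokes-Einstein: R = kB*T / (6*pi*eta*D)
R = 1.381e-23 * 297 / (6 * pi * 0.0009 * 7.832e-11)
R = 3.08698e-09 m = 3.09 nm

3.09


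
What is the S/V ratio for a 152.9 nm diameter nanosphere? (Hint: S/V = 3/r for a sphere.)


Radius r = 152.9/2 = 76.45 nm
S/V = 3 / r = 3 / 76.45
S/V = 0.0392 nm^-1

0.0392


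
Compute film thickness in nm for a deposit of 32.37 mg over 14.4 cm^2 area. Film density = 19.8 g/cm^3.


Convert: m = 32.37 mg = 3.2370e-05 kg, A = 14.4 cm^2 = 1.4400e-03 m^2, rho = 19.8 g/cm^3 = 19800 kg/m^3
t = m / (A * rho)
t = 3.2370e-05 / (1.4400e-03 * 19800)
t = 1.1353e-06 m = 1135.3 nm

1135.3


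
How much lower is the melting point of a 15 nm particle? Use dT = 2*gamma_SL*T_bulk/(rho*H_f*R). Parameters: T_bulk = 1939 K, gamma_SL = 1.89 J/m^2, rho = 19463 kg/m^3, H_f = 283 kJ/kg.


Radius R = 15/2 = 7.5 nm = 7.5e-09 m
Convert H_f = 283 kJ/kg = 283000 J/kg
dT = 2 * gamma_SL * T_bulk / (rho * H_f * R)
dT = 2 * 1.89 * 1939 / (19463 * 283000 * 7.5e-09)
dT = 177.4 K

177.4


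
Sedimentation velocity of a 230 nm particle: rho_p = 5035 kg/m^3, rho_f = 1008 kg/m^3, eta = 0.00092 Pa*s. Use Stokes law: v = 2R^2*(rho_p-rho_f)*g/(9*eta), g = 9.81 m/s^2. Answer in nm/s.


Radius R = 230/2 nm = 1.15e-07 m
Density difference = 5035 - 1008 = 4027 kg/m^3
v = 2 * R^2 * (rho_p - rho_f) * g / (9 * eta)
v = 2 * (1.15e-07)^2 * 4027 * 9.81 / (9 * 0.00092)
v = 1.26196e-07 m/s = 126.1961 nm/s

126.1961


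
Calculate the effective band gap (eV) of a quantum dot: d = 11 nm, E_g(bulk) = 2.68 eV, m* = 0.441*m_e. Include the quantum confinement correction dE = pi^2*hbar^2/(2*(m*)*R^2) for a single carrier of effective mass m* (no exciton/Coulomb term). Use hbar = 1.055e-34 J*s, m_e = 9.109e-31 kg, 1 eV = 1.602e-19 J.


Radius R = 11/2 nm = 5.5e-09 m
Confinement energy dE = pi^2 * hbar^2 / (2 * m_eff * m_e * R^2)
dE = pi^2 * (1.055e-34)^2 / (2 * 0.441 * 9.109e-31 * (5.5e-09)^2) J, divided by 1.602e-19 J/eV
dE = 0.0282 eV
Total band gap = E_g(bulk) + dE = 2.68 + 0.0282 = 2.7082 eV

2.7082


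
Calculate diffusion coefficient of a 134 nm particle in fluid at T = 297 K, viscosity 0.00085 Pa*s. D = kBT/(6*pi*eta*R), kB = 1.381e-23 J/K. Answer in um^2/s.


Radius R = 134/2 = 67 nm = 6.7e-08 m
D = kB*T / (6*pi*eta*R)
D = 1.381e-23 * 297 / (6 * pi * 0.00085 * 6.7e-08)
D = 3.82081e-12 m^2/s = 3.821 um^2/s

3.821


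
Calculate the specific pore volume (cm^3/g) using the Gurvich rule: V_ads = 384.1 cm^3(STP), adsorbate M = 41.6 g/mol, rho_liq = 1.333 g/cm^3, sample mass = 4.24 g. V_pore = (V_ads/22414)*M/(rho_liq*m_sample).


Moles adsorbed n = V_ads / 22414 = 384.1 / 22414 = 1.713661e-02 mol
Liquid volume V_liq = n * M / rho_liq = 1.713661e-02 * 41.6 / 1.333 = 0.53480 cm^3
Specific pore volume V_pore = V_liq / m_sample = 0.53480 / 4.24
V_pore = 0.1261 cm^3/g

0.1261


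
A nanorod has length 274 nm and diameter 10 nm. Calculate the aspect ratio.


Aspect ratio AR = length / diameter
AR = 274 / 10
AR = 27.4

27.4


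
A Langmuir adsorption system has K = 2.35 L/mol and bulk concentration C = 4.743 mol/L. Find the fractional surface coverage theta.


Langmuir isotherm: theta = K*C / (1 + K*C)
K*C = 2.35 * 4.743 = 11.14605
theta = 11.14605 / (1 + 11.14605) = 11.14605 / 12.14605
theta = 0.9177

0.9177


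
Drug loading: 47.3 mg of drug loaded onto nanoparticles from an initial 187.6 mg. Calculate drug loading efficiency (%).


Drug loading efficiency = (drug loaded / drug initial) * 100
DLE = 47.3 / 187.6 * 100
DLE = 0.2521 * 100
DLE = 25.21%

25.21


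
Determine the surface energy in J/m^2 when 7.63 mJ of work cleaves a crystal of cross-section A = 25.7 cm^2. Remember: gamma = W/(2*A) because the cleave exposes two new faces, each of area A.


Convert: A = 25.7 cm^2 = 0.00257 m^2, W = 7.63 mJ = 0.00763 J
Cleaving exposes two faces of area A, so total new surface = 2*A and gamma = W / (2*A)
gamma = 0.00763 / (2 * 0.00257)
gamma = 1.484 J/m^2

1.484


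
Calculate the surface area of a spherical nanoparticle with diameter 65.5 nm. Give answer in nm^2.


Radius r = 65.5/2 = 32.75 nm
Surface area SA = 4 * pi * r^2
SA = 4 * pi * (32.75)^2
SA = 13478.22 nm^2

13478.22


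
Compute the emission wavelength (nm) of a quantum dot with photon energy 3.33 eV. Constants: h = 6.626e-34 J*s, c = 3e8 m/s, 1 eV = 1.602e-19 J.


Convert energy: E = 3.33 eV = 3.33 * 1.602e-19 = 5.33466e-19 J
lambda = h*c / E = 6.626e-34 * 3e8 / 5.33466e-19
lambda = 3.7262e-07 m = 372.6 nm

372.6


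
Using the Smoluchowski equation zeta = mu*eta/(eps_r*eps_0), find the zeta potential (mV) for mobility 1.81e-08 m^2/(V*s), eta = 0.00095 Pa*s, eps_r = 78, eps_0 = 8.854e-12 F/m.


Smoluchowski equation: zeta = mu * eta / (eps_r * eps_0)
zeta = 1.81e-08 * 0.00095 / (78 * 8.854e-12)
zeta = 0.024898 V = 24.9 mV

24.9


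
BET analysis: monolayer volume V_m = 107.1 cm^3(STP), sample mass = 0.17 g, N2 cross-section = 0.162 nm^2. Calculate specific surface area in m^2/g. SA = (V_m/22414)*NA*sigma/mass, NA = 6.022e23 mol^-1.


Number of moles in monolayer = V_m / 22414 = 107.1 / 22414 = 0.00477826
Number of molecules = moles * NA = 0.00477826 * 6.022e23
SA = molecules * sigma / mass
SA = (107.1 / 22414) * 6.022e23 * 0.162e-18 / 0.17
SA = 2742.1 m^2/g

2742.1


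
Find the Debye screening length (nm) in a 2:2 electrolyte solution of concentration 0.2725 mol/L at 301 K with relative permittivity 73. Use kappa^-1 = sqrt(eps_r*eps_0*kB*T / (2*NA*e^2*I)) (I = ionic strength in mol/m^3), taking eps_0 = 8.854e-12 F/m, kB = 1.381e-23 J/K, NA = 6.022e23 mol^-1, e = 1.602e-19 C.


Ionic strength I = 0.2725 * 2^2 * 1000 = 1090 mol/m^3
kappa^-1 = sqrt(73 * 8.854e-12 * 1.381e-23 * 301 / (2 * 6.022e23 * (1.602e-19)^2 * 1090))
kappa^-1 = 0.282 nm

0.282


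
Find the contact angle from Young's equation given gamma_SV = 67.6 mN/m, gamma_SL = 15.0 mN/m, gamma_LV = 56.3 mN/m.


cos(theta) = (gamma_SV - gamma_SL) / gamma_LV
cos(theta) = (67.6 - 15.0) / 56.3
cos(theta) = 0.934281
theta = arccos(0.934281) = 20.89 degrees

20.89


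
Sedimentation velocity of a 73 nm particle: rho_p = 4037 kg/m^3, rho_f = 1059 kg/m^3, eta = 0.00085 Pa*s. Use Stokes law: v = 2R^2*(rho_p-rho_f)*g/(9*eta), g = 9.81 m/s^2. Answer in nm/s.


Radius R = 73/2 nm = 3.65e-08 m
Density difference = 4037 - 1059 = 2978 kg/m^3
v = 2 * R^2 * (rho_p - rho_f) * g / (9 * eta)
v = 2 * (3.65e-08)^2 * 2978 * 9.81 / (9 * 0.00085)
v = 1.01753e-08 m/s = 10.1753 nm/s

10.1753


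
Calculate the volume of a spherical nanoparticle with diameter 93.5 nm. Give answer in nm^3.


Radius r = 93.5/2 = 46.75 nm
Volume V = (4/3) * pi * r^3
V = (4/3) * pi * (46.75)^3
V = 427989.84 nm^3

427989.84


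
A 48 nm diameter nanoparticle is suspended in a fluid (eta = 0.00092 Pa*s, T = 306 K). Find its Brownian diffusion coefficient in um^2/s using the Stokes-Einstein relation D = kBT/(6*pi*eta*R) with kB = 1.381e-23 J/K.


Radius R = 48/2 = 24 nm = 2.4e-08 m
D = kB*T / (6*pi*eta*R)
D = 1.381e-23 * 306 / (6 * pi * 0.00092 * 2.4e-08)
D = 1.01535e-11 m^2/s = 10.153 um^2/s

10.153


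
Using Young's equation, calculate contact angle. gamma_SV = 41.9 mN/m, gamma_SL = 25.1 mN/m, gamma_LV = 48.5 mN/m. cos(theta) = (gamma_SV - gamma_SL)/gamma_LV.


cos(theta) = (gamma_SV - gamma_SL) / gamma_LV
cos(theta) = (41.9 - 25.1) / 48.5
cos(theta) = 0.346392
theta = arccos(0.346392) = 69.73 degrees

69.73


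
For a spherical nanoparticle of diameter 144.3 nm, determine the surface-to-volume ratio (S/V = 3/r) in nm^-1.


Radius r = 144.3/2 = 72.15 nm
S/V = 3 / r = 3 / 72.15
S/V = 0.0416 nm^-1

0.0416


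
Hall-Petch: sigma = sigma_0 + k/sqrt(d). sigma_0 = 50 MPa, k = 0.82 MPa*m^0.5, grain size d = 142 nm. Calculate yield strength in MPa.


d = 142 nm = 1.42e-07 m
sqrt(d) = 0.0003768289
Hall-Petch contribution = k / sqrt(d) = 0.82 / 0.0003768289 = 2176.1 MPa
sigma = sigma_0 + k/sqrt(d) = 50 + 2176.1 = 2226.1 MPa

2226.1


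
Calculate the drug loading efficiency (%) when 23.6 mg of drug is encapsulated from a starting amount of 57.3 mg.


Drug loading efficiency = (drug loaded / drug initial) * 100
DLE = 23.6 / 57.3 * 100
DLE = 0.4119 * 100
DLE = 41.19%

41.19


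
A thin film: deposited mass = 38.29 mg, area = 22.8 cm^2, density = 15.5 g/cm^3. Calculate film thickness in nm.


Convert: m = 38.29 mg = 3.8290e-05 kg, A = 22.8 cm^2 = 2.2800e-03 m^2, rho = 15.5 g/cm^3 = 15500 kg/m^3
t = m / (A * rho)
t = 3.8290e-05 / (2.2800e-03 * 15500)
t = 1.0835e-06 m = 1083.5 nm

1083.5


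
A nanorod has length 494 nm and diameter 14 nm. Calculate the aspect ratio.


Aspect ratio AR = length / diameter
AR = 494 / 14
AR = 35.29

35.29


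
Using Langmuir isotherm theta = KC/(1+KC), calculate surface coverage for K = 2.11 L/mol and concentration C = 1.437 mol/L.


Langmuir isotherm: theta = K*C / (1 + K*C)
K*C = 2.11 * 1.437 = 3.03207
theta = 3.03207 / (1 + 3.03207) = 3.03207 / 4.03207
theta = 0.752

0.752


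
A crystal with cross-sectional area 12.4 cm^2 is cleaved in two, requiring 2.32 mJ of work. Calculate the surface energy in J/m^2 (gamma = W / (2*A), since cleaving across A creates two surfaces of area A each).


Convert: A = 12.4 cm^2 = 0.00124 m^2, W = 2.32 mJ = 0.00232 J
Cleaving exposes two faces of area A, so total new surface = 2*A and gamma = W / (2*A)
gamma = 0.00232 / (2 * 0.00124)
gamma = 0.935 J/m^2

0.935


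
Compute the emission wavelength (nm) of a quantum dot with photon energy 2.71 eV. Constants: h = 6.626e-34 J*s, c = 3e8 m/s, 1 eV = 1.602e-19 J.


Convert energy: E = 2.71 eV = 2.71 * 1.602e-19 = 4.34142e-19 J
lambda = h*c / E = 6.626e-34 * 3e8 / 4.34142e-19
lambda = 4.57869e-07 m = 457.9 nm

457.9


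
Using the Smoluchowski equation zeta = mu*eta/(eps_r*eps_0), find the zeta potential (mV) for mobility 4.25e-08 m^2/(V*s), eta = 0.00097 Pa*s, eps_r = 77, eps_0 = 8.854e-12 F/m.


Smoluchowski equation: zeta = mu * eta / (eps_r * eps_0)
zeta = 4.25e-08 * 0.00097 / (77 * 8.854e-12)
zeta = 0.060469 V = 60.47 mV

60.47


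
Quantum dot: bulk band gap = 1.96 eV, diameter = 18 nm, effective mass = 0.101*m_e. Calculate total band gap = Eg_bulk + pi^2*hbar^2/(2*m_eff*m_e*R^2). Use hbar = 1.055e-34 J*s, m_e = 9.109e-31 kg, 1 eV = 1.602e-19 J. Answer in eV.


Radius R = 18/2 nm = 9e-09 m
Confinement energy dE = pi^2 * hbar^2 / (2 * m_eff * m_e * R^2)
dE = pi^2 * (1.055e-34)^2 / (2 * 0.101 * 9.109e-31 * (9e-09)^2) J, divided by 1.602e-19 J/eV
dE = 0.046 eV
Total band gap = E_g(bulk) + dE = 1.96 + 0.046 = 2.006 eV

2.006


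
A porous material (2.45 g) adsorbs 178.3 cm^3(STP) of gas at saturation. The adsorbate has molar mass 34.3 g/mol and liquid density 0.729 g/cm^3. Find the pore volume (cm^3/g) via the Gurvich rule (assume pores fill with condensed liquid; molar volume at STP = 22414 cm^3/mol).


Moles adsorbed n = V_ads / 22414 = 178.3 / 22414 = 7.954850e-03 mol
Liquid volume V_liq = n * M / rho_liq = 7.954850e-03 * 34.3 / 0.729 = 0.37428 cm^3
Specific pore volume V_pore = V_liq / m_sample = 0.37428 / 2.45
V_pore = 0.1528 cm^3/g

0.1528


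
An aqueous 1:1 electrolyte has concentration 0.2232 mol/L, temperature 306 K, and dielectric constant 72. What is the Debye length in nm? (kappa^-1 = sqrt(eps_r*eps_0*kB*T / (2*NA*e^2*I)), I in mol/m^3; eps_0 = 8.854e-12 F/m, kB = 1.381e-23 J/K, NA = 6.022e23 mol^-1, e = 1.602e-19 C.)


Ionic strength I = 0.2232 * 1^2 * 1000 = 223.2 mol/m^3
kappa^-1 = sqrt(72 * 8.854e-12 * 1.381e-23 * 306 / (2 * 6.022e23 * (1.602e-19)^2 * 223.2))
kappa^-1 = 0.625 nm

0.625


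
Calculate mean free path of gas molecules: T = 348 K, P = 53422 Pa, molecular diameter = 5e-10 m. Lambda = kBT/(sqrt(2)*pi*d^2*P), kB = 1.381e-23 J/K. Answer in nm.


Mean free path: lambda = kB*T / (sqrt(2) * pi * d^2 * P)
lambda = 1.381e-23 * 348 / (sqrt(2) * pi * (5e-10)^2 * 53422)
lambda = 8.09931e-08 m
lambda = 80.99 nm

80.99


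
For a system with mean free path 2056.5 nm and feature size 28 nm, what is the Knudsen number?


Knudsen number Kn = lambda / L
Kn = 2056.5 / 28
Kn = 73.4464

73.4464


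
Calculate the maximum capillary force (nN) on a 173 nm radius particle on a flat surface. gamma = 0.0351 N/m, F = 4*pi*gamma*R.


Convert radius: R = 173 nm = 1.73e-07 m
F = 4 * pi * gamma * R
F = 4 * pi * 0.0351 * 1.73e-07
F = 7.63068e-08 N = 76.3068 nN

76.3068


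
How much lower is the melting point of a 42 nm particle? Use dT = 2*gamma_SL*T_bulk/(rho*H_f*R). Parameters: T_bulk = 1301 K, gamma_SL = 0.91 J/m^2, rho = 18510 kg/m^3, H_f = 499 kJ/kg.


Radius R = 42/2 = 21 nm = 2.1e-08 m
Convert H_f = 499 kJ/kg = 499000 J/kg
dT = 2 * gamma_SL * T_bulk / (rho * H_f * R)
dT = 2 * 0.91 * 1301 / (18510 * 499000 * 2.1e-08)
dT = 12.2 K

12.2


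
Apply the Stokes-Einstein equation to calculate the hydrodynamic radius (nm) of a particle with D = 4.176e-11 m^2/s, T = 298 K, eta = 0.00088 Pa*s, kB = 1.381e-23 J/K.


Stokes-Einstein: R = kB*T / (6*pi*eta*D)
R = 1.381e-23 * 298 / (6 * pi * 0.00088 * 4.176e-11)
R = 5.94108e-09 m = 5.94 nm

5.94


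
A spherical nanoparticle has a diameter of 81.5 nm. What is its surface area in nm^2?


Radius r = 81.5/2 = 40.75 nm
Surface area SA = 4 * pi * r^2
SA = 4 * pi * (40.75)^2
SA = 20867.24 nm^2

20867.24


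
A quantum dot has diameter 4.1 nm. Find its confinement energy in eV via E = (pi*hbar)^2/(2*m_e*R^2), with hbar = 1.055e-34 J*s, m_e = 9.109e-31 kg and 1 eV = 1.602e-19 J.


Radius R = 4.1/2 = 2.05 nm = 2.05e-09 m
E = (pi * 1.055e-34)^2 / (2 * 9.109e-31 * (2.05e-09)^2)
E(J) = 1.43482e-20
E = E(J) / 1.602e-19 = 0.0896 eV

0.0896


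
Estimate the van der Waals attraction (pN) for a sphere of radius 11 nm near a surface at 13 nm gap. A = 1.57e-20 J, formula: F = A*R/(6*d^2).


Convert to SI: R = 11 nm = 1.1e-08 m, d = 13 nm = 1.3e-08 m
F = A * R / (6 * d^2)
F = 1.57e-20 * 1.1e-08 / (6 * (1.3e-08)^2)
F = 1.70316e-13 N = 0.17 pN

0.17


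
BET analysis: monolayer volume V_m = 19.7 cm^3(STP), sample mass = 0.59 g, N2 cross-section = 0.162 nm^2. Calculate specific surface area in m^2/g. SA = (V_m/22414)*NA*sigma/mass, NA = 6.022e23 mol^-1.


Number of moles in monolayer = V_m / 22414 = 19.7 / 22414 = 0.00087891
Number of molecules = moles * NA = 0.00087891 * 6.022e23
SA = molecules * sigma / mass
SA = (19.7 / 22414) * 6.022e23 * 0.162e-18 / 0.59
SA = 145.3 m^2/g

145.3


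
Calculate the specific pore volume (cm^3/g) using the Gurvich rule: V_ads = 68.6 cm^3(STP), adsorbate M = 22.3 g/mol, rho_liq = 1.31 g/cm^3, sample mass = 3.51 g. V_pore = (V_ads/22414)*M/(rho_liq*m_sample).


Moles adsorbed n = V_ads / 22414 = 68.6 / 22414 = 3.060587e-03 mol
Liquid volume V_liq = n * M / rho_liq = 3.060587e-03 * 22.3 / 1.31 = 0.05210 cm^3
Specific pore volume V_pore = V_liq / m_sample = 0.05210 / 3.51
V_pore = 0.0148 cm^3/g

0.0148


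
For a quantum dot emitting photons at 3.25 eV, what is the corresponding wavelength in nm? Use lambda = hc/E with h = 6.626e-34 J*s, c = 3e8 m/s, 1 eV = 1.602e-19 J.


Convert energy: E = 3.25 eV = 3.25 * 1.602e-19 = 5.2065e-19 J
lambda = h*c / E = 6.626e-34 * 3e8 / 5.2065e-19
lambda = 3.81792e-07 m = 381.8 nm

381.8


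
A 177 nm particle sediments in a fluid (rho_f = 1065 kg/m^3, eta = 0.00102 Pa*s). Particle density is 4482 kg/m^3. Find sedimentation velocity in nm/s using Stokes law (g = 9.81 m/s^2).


Radius R = 177/2 nm = 8.85e-08 m
Density difference = 4482 - 1065 = 3417 kg/m^3
v = 2 * R^2 * (rho_p - rho_f) * g / (9 * eta)
v = 2 * (8.85e-08)^2 * 3417 * 9.81 / (9 * 0.00102)
v = 5.71989e-08 m/s = 57.1989 nm/s

57.1989


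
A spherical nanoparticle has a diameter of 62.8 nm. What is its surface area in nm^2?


Radius r = 62.8/2 = 31.4 nm
Surface area SA = 4 * pi * r^2
SA = 4 * pi * (31.4)^2
SA = 12389.94 nm^2

12389.94


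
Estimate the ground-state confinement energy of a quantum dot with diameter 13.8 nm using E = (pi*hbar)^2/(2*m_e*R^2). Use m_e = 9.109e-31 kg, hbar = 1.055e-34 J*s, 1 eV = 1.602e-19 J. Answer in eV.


Radius R = 13.8/2 = 6.9 nm = 6.9e-09 m
E = (pi * 1.055e-34)^2 / (2 * 9.109e-31 * (6.9e-09)^2)
E(J) = 1.2665e-21
E = E(J) / 1.602e-19 = 0.0079 eV

0.0079


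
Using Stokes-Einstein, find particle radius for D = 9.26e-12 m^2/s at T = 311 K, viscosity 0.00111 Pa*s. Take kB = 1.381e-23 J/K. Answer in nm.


Stokes-Einstein: R = kB*T / (6*pi*eta*D)
R = 1.381e-23 * 311 / (6 * pi * 0.00111 * 9.26e-12)
R = 2.21676e-08 m = 22.17 nm

22.17


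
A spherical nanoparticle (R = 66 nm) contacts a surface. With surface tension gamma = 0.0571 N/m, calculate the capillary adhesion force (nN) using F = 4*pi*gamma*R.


Convert radius: R = 66 nm = 6.6e-08 m
F = 4 * pi * gamma * R
F = 4 * pi * 0.0571 * 6.6e-08
F = 4.73576e-08 N = 47.3576 nN

47.3576


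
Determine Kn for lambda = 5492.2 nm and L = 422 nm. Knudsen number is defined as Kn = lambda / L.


Knudsen number Kn = lambda / L
Kn = 5492.2 / 422
Kn = 13.0147

13.0147


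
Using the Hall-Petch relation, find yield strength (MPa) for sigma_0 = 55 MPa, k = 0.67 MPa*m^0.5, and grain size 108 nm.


d = 108 nm = 1.08e-07 m
sqrt(d) = 0.0003286335
Hall-Petch contribution = k / sqrt(d) = 0.67 / 0.0003286335 = 2038.7 MPa
sigma = sigma_0 + k/sqrt(d) = 55 + 2038.7 = 2093.7 MPa

2093.7


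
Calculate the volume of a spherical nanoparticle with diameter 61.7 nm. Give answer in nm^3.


Radius r = 61.7/2 = 30.85 nm
Volume V = (4/3) * pi * r^3
V = (4/3) * pi * (30.85)^3
V = 122985.56 nm^3

122985.56


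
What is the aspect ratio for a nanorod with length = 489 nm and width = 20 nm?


Aspect ratio AR = length / diameter
AR = 489 / 20
AR = 24.45

24.45


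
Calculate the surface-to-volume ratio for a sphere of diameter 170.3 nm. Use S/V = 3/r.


Radius r = 170.3/2 = 85.15 nm
S/V = 3 / r = 3 / 85.15
S/V = 0.0352 nm^-1

0.0352


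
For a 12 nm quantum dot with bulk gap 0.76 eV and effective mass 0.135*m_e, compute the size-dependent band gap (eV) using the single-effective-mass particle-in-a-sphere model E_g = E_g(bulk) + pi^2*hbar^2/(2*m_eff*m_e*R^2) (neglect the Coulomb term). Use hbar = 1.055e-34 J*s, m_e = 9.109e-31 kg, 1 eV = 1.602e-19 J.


Radius R = 12/2 nm = 6e-09 m
Confinement energy dE = pi^2 * hbar^2 / (2 * m_eff * m_e * R^2)
dE = pi^2 * (1.055e-34)^2 / (2 * 0.135 * 9.109e-31 * (6e-09)^2) J, divided by 1.602e-19 J/eV
dE = 0.0774 eV
Total band gap = E_g(bulk) + dE = 0.76 + 0.0774 = 0.8374 eV

0.8374


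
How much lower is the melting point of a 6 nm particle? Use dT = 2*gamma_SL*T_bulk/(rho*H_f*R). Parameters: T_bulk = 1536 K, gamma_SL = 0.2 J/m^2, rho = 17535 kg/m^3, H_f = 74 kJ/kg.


Radius R = 6/2 = 3 nm = 3e-09 m
Convert H_f = 74 kJ/kg = 74000 J/kg
dT = 2 * gamma_SL * T_bulk / (rho * H_f * R)
dT = 2 * 0.2 * 1536 / (17535 * 74000 * 3e-09)
dT = 157.8 K

157.8


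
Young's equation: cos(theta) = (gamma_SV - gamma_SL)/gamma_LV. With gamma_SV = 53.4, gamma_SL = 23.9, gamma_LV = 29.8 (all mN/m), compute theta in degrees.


cos(theta) = (gamma_SV - gamma_SL) / gamma_LV
cos(theta) = (53.4 - 23.9) / 29.8
cos(theta) = 0.989933
theta = arccos(0.989933) = 8.14 degrees

8.14


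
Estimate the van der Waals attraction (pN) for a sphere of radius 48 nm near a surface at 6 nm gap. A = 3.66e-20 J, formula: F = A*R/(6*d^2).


Convert to SI: R = 48 nm = 4.8e-08 m, d = 6 nm = 6e-09 m
F = A * R / (6 * d^2)
F = 3.66e-20 * 4.8e-08 / (6 * (6e-09)^2)
F = 8.13333e-12 N = 8.133 pN

8.133


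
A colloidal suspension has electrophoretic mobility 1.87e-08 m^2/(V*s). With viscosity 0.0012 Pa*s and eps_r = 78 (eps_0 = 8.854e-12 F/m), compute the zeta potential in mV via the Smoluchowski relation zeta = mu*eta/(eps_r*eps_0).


Smoluchowski equation: zeta = mu * eta / (eps_r * eps_0)
zeta = 1.87e-08 * 0.0012 / (78 * 8.854e-12)
zeta = 0.032493 V = 32.49 mV

32.49


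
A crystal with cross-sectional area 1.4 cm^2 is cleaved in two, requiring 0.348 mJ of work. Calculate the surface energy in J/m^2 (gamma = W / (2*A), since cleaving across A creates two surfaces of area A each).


Convert: A = 1.4 cm^2 = 0.00014 m^2, W = 0.348 mJ = 0.000348 J
Cleaving exposes two faces of area A, so total new surface = 2*A and gamma = W / (2*A)
gamma = 0.000348 / (2 * 0.00014)
gamma = 1.243 J/m^2

1.243


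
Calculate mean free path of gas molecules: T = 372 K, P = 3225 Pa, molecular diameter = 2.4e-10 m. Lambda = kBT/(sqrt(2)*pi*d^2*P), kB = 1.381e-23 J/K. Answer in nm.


Mean free path: lambda = kB*T / (sqrt(2) * pi * d^2 * P)
lambda = 1.381e-23 * 372 / (sqrt(2) * pi * (2.4e-10)^2 * 3225)
lambda = 6.22472e-06 m
lambda = 6224.72 nm

6224.72


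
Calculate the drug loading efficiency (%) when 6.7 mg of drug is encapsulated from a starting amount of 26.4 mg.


Drug loading efficiency = (drug loaded / drug initial) * 100
DLE = 6.7 / 26.4 * 100
DLE = 0.2538 * 100
DLE = 25.38%

25.38


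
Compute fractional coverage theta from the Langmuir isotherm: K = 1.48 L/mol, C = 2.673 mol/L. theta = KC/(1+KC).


Langmuir isotherm: theta = K*C / (1 + K*C)
K*C = 1.48 * 2.673 = 3.95604
theta = 3.95604 / (1 + 3.95604) = 3.95604 / 4.95604
theta = 0.7982

0.7982


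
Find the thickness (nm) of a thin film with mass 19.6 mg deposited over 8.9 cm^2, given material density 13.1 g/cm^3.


Convert: m = 19.6 mg = 1.9600e-05 kg, A = 8.9 cm^2 = 8.9000e-04 m^2, rho = 13.1 g/cm^3 = 13100 kg/m^3
t = m / (A * rho)
t = 1.9600e-05 / (8.9000e-04 * 13100)
t = 1.6811e-06 m = 1681.1 nm

1681.1


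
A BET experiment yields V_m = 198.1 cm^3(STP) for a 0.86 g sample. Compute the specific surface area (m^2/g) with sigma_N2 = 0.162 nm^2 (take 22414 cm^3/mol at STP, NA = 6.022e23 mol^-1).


Number of moles in monolayer = V_m / 22414 = 198.1 / 22414 = 0.00883823
Number of molecules = moles * NA = 0.00883823 * 6.022e23
SA = molecules * sigma / mass
SA = (198.1 / 22414) * 6.022e23 * 0.162e-18 / 0.86
SA = 1002.6 m^2/g

1002.6


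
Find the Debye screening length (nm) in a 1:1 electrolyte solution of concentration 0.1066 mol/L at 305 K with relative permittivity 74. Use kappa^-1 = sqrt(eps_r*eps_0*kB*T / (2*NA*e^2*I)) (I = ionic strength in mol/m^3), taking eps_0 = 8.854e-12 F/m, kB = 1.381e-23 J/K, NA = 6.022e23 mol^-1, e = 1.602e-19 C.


Ionic strength I = 0.1066 * 1^2 * 1000 = 106.6 mol/m^3
kappa^-1 = sqrt(74 * 8.854e-12 * 1.381e-23 * 305 / (2 * 6.022e23 * (1.602e-19)^2 * 106.6))
kappa^-1 = 0.915 nm

0.915


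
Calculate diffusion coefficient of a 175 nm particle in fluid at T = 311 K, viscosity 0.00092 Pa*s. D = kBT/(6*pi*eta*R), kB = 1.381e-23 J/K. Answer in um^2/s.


Radius R = 175/2 = 87.5 nm = 8.75e-08 m
D = kB*T / (6*pi*eta*R)
D = 1.381e-23 * 311 / (6 * pi * 0.00092 * 8.75e-08)
D = 2.83046e-12 m^2/s = 2.83 um^2/s

2.83


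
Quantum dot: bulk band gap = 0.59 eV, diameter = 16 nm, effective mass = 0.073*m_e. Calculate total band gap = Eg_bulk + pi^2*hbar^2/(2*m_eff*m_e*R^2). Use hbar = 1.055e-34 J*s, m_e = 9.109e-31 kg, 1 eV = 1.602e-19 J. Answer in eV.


Radius R = 16/2 nm = 8e-09 m
Confinement energy dE = pi^2 * hbar^2 / (2 * m_eff * m_e * R^2)
dE = pi^2 * (1.055e-34)^2 / (2 * 0.073 * 9.109e-31 * (8e-09)^2) J, divided by 1.602e-19 J/eV
dE = 0.0806 eV
Total band gap = E_g(bulk) + dE = 0.59 + 0.0806 = 0.6706 eV

0.6706


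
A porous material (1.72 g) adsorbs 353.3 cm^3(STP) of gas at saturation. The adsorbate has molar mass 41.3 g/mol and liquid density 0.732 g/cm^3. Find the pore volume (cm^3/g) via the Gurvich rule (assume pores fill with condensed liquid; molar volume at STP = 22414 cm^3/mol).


Moles adsorbed n = V_ads / 22414 = 353.3 / 22414 = 1.576247e-02 mol
Liquid volume V_liq = n * M / rho_liq = 1.576247e-02 * 41.3 / 0.732 = 0.88933 cm^3
Specific pore volume V_pore = V_liq / m_sample = 0.88933 / 1.72
V_pore = 0.5171 cm^3/g

0.5171


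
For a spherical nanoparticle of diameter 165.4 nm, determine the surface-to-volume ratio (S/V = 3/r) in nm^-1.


Radius r = 165.4/2 = 82.7 nm
S/V = 3 / r = 3 / 82.7
S/V = 0.0363 nm^-1

0.0363


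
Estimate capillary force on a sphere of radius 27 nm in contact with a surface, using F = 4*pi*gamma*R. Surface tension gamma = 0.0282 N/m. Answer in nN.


Convert radius: R = 27 nm = 2.7e-08 m
F = 4 * pi * gamma * R
F = 4 * pi * 0.0282 * 2.7e-08
F = 9.56803e-09 N = 9.568 nN

9.568


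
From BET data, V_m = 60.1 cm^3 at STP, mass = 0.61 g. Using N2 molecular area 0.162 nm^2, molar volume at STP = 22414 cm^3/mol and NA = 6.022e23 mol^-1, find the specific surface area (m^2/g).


Number of moles in monolayer = V_m / 22414 = 60.1 / 22414 = 0.00268136
Number of molecules = moles * NA = 0.00268136 * 6.022e23
SA = molecules * sigma / mass
SA = (60.1 / 22414) * 6.022e23 * 0.162e-18 / 0.61
SA = 428.8 m^2/g

428.8


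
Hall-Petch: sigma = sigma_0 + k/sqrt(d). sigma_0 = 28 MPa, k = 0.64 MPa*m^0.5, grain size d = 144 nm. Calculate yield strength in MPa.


d = 144 nm = 1.44e-07 m
sqrt(d) = 0.0003794733
Hall-Petch contribution = k / sqrt(d) = 0.64 / 0.0003794733 = 1686.5 MPa
sigma = sigma_0 + k/sqrt(d) = 28 + 1686.5 = 1714.5 MPa

1714.5


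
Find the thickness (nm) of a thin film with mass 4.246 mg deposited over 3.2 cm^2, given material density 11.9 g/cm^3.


Convert: m = 4.246 mg = 4.2460e-06 kg, A = 3.2 cm^2 = 3.2000e-04 m^2, rho = 11.9 g/cm^3 = 11900 kg/m^3
t = m / (A * rho)
t = 4.2460e-06 / (3.2000e-04 * 11900)
t = 1.1150e-06 m = 1115.0 nm

1115.0


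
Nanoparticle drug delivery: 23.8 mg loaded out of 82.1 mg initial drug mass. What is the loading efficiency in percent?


Drug loading efficiency = (drug loaded / drug initial) * 100
DLE = 23.8 / 82.1 * 100
DLE = 0.2899 * 100
DLE = 28.99%

28.99


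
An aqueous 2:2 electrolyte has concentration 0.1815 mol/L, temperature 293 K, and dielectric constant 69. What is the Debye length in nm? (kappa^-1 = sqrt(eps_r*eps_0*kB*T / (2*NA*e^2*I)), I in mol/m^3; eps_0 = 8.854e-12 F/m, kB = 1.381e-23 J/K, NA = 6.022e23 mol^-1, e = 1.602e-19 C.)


Ionic strength I = 0.1815 * 2^2 * 1000 = 726 mol/m^3
kappa^-1 = sqrt(69 * 8.854e-12 * 1.381e-23 * 293 / (2 * 6.022e23 * (1.602e-19)^2 * 726))
kappa^-1 = 0.332 nm

0.332


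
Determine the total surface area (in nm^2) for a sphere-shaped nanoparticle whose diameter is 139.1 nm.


Radius r = 139.1/2 = 69.55 nm
Surface area SA = 4 * pi * r^2
SA = 4 * pi * (69.55)^2
SA = 60786.08 nm^2

60786.08


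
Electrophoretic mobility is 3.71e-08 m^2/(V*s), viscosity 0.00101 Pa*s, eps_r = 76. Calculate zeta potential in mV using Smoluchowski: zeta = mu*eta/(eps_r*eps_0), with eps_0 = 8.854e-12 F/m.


Smoluchowski equation: zeta = mu * eta / (eps_r * eps_0)
zeta = 3.71e-08 * 0.00101 / (76 * 8.854e-12)
zeta = 0.055686 V = 55.69 mV

55.69


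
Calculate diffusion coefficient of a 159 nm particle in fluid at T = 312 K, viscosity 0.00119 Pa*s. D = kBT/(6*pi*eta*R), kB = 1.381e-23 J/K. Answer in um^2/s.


Radius R = 159/2 = 79.5 nm = 7.95e-08 m
D = kB*T / (6*pi*eta*R)
D = 1.381e-23 * 312 / (6 * pi * 0.00119 * 7.95e-08)
D = 2.4162e-12 m^2/s = 2.416 um^2/s

2.416


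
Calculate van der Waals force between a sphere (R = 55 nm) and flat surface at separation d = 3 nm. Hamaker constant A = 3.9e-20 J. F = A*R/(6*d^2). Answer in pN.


Convert to SI: R = 55 nm = 5.5e-08 m, d = 3 nm = 3e-09 m
F = A * R / (6 * d^2)
F = 3.9e-20 * 5.5e-08 / (6 * (3e-09)^2)
F = 3.97222e-11 N = 39.722 pN

39.722


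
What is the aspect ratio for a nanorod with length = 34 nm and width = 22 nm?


Aspect ratio AR = length / diameter
AR = 34 / 22
AR = 1.55

1.55


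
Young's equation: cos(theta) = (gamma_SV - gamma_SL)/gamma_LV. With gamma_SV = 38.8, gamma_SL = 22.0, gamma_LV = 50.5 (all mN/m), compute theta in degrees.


cos(theta) = (gamma_SV - gamma_SL) / gamma_LV
cos(theta) = (38.8 - 22.0) / 50.5
cos(theta) = 0.332673
theta = arccos(0.332673) = 70.57 degrees

70.57


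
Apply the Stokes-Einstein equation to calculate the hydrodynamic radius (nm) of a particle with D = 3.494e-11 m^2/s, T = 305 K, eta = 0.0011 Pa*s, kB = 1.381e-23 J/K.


Stokes-Einstein: R = kB*T / (6*pi*eta*D)
R = 1.381e-23 * 305 / (6 * pi * 0.0011 * 3.494e-11)
R = 5.81402e-09 m = 5.81 nm

5.81


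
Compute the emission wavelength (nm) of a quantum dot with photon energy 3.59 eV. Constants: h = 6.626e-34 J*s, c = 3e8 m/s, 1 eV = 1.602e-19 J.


Convert energy: E = 3.59 eV = 3.59 * 1.602e-19 = 5.75118e-19 J
lambda = h*c / E = 6.626e-34 * 3e8 / 5.75118e-19
lambda = 3.45633e-07 m = 345.6 nm

345.6


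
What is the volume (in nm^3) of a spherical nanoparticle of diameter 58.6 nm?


Radius r = 58.6/2 = 29.3 nm
Volume V = (4/3) * pi * r^3
V = (4/3) * pi * (29.3)^3
V = 105363.81 nm^3

105363.81


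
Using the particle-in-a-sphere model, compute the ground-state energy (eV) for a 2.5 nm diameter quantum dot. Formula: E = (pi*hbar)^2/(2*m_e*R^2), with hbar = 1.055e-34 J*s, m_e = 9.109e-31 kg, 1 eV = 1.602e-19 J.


Radius R = 2.5/2 = 1.25 nm = 1.25e-09 m
E = (pi * 1.055e-34)^2 / (2 * 9.109e-31 * (1.25e-09)^2)
E(J) = 3.85908e-20
E = E(J) / 1.602e-19 = 0.2409 eV

0.2409


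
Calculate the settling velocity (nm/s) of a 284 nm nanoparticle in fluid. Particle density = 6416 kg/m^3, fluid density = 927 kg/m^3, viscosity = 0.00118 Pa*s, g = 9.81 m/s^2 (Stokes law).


Radius R = 284/2 nm = 1.42e-07 m
Density difference = 6416 - 927 = 5489 kg/m^3
v = 2 * R^2 * (rho_p - rho_f) * g / (9 * eta)
v = 2 * (1.42e-07)^2 * 5489 * 9.81 / (9 * 0.00118)
v = 2.04477e-07 m/s = 204.477 nm/s

204.477


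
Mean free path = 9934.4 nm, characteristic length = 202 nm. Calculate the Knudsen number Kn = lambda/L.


Knudsen number Kn = lambda / L
Kn = 9934.4 / 202
Kn = 49.1802

49.1802


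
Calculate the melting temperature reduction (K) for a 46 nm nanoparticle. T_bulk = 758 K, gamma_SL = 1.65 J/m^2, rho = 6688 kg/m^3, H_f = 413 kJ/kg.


Radius R = 46/2 = 23 nm = 2.3e-08 m
Convert H_f = 413 kJ/kg = 413000 J/kg
dT = 2 * gamma_SL * T_bulk / (rho * H_f * R)
dT = 2 * 1.65 * 758 / (6688 * 413000 * 2.3e-08)
dT = 39.4 K

39.4


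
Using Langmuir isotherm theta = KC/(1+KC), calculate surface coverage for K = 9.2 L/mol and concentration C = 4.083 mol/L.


Langmuir isotherm: theta = K*C / (1 + K*C)
K*C = 9.2 * 4.083 = 37.5636
theta = 37.5636 / (1 + 37.5636) = 37.5636 / 38.5636
theta = 0.9741

0.9741


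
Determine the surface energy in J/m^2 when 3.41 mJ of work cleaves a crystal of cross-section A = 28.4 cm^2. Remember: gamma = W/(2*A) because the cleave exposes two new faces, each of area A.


Convert: A = 28.4 cm^2 = 0.00284 m^2, W = 3.41 mJ = 0.00341 J
Cleaving exposes two faces of area A, so total new surface = 2*A and gamma = W / (2*A)
gamma = 0.00341 / (2 * 0.00284)
gamma = 0.6 J/m^2

0.6


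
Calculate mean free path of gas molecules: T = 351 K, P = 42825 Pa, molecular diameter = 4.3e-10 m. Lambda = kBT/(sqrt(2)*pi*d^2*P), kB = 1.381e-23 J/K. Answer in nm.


Mean free path: lambda = kB*T / (sqrt(2) * pi * d^2 * P)
lambda = 1.381e-23 * 351 / (sqrt(2) * pi * (4.3e-10)^2 * 42825)
lambda = 1.37785e-07 m
lambda = 137.78 nm

137.78


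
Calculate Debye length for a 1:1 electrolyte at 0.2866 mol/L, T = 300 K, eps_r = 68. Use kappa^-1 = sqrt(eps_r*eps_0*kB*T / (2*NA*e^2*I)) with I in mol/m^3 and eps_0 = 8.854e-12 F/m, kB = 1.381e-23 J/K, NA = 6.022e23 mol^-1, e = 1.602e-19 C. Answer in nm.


Ionic strength I = 0.2866 * 1^2 * 1000 = 286.6 mol/m^3
kappa^-1 = sqrt(68 * 8.854e-12 * 1.381e-23 * 300 / (2 * 6.022e23 * (1.602e-19)^2 * 286.6))
kappa^-1 = 0.531 nm

0.531


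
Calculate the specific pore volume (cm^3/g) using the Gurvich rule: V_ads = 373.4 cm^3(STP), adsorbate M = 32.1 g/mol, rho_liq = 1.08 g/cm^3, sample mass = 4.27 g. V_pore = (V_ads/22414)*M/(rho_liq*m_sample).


Moles adsorbed n = V_ads / 22414 = 373.4 / 22414 = 1.665923e-02 mol
Liquid volume V_liq = n * M / rho_liq = 1.665923e-02 * 32.1 / 1.08 = 0.49515 cm^3
Specific pore volume V_pore = V_liq / m_sample = 0.49515 / 4.27
V_pore = 0.116 cm^3/g

0.116


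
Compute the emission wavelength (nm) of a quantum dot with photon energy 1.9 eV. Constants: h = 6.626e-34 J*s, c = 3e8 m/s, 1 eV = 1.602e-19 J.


Convert energy: E = 1.9 eV = 1.9 * 1.602e-19 = 3.0438e-19 J
lambda = h*c / E = 6.626e-34 * 3e8 / 3.0438e-19
lambda = 6.53065e-07 m = 653.1 nm

653.1


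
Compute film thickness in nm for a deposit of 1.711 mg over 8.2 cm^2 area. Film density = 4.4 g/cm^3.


Convert: m = 1.711 mg = 1.7110e-06 kg, A = 8.2 cm^2 = 8.2000e-04 m^2, rho = 4.4 g/cm^3 = 4400 kg/m^3
t = m / (A * rho)
t = 1.7110e-06 / (8.2000e-04 * 4400)
t = 4.7422e-07 m = 474.2 nm

474.2


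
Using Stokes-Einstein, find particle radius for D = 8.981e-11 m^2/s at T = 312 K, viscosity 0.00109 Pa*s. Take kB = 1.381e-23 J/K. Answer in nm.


Stokes-Einstein: R = kB*T / (6*pi*eta*D)
R = 1.381e-23 * 312 / (6 * pi * 0.00109 * 8.981e-11)
R = 2.33505e-09 m = 2.34 nm

2.34


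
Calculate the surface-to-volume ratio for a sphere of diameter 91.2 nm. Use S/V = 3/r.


Radius r = 91.2/2 = 45.6 nm
S/V = 3 / r = 3 / 45.6
S/V = 0.0658 nm^-1

0.0658


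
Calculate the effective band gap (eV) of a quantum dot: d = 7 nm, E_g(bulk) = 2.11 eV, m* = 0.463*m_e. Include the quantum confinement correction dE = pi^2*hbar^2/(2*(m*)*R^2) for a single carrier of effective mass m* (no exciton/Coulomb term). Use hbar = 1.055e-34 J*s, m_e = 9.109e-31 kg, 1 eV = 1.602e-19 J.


Radius R = 7/2 nm = 3.5e-09 m
Confinement energy dE = pi^2 * hbar^2 / (2 * m_eff * m_e * R^2)
dE = pi^2 * (1.055e-34)^2 / (2 * 0.463 * 9.109e-31 * (3.5e-09)^2) J, divided by 1.602e-19 J/eV
dE = 0.0664 eV
Total band gap = E_g(bulk) + dE = 2.11 + 0.0664 = 2.1764 eV

2.1764


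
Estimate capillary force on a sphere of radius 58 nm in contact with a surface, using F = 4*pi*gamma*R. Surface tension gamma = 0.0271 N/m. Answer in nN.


Convert radius: R = 58 nm = 5.8e-08 m
F = 4 * pi * gamma * R
F = 4 * pi * 0.0271 * 5.8e-08
F = 1.97518e-08 N = 19.7518 nN

19.7518


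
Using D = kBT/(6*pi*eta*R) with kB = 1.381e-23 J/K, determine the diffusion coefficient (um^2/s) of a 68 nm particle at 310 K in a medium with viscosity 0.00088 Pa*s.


Radius R = 68/2 = 34 nm = 3.4e-08 m
D = kB*T / (6*pi*eta*R)
D = 1.381e-23 * 310 / (6 * pi * 0.00088 * 3.4e-08)
D = 7.59089e-12 m^2/s = 7.591 um^2/s

7.591


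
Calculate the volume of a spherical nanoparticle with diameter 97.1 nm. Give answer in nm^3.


Radius r = 97.1/2 = 48.55 nm
Volume V = (4/3) * pi * r^3
V = (4/3) * pi * (48.55)^3
V = 479353.95 nm^3

479353.95


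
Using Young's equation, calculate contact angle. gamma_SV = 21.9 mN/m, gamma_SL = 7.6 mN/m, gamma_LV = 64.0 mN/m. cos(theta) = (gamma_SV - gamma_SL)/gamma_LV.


cos(theta) = (gamma_SV - gamma_SL) / gamma_LV
cos(theta) = (21.9 - 7.6) / 64.0
cos(theta) = 0.223437
theta = arccos(0.223437) = 77.09 degrees

77.09


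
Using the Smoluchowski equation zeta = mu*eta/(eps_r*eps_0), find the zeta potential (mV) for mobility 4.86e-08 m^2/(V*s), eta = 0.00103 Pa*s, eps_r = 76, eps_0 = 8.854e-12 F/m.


Smoluchowski equation: zeta = mu * eta / (eps_r * eps_0)
zeta = 4.86e-08 * 0.00103 / (76 * 8.854e-12)
zeta = 0.074391 V = 74.39 mV

74.39


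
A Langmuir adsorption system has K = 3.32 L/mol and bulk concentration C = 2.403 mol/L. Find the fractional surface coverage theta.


Langmuir isotherm: theta = K*C / (1 + K*C)
K*C = 3.32 * 2.403 = 7.97796
theta = 7.97796 / (1 + 7.97796) = 7.97796 / 8.97796
theta = 0.8886

0.8886


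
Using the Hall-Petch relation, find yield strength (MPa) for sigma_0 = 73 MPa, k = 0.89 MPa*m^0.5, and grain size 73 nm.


d = 73 nm = 7.3e-08 m
sqrt(d) = 0.0002701851
Hall-Petch contribution = k / sqrt(d) = 0.89 / 0.0002701851 = 3294.0 MPa
sigma = sigma_0 + k/sqrt(d) = 73 + 3294.0 = 3367.0 MPa

3367.0


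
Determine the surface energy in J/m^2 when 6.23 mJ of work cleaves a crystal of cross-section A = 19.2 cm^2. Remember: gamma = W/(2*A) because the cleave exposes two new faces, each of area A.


Convert: A = 19.2 cm^2 = 0.00192 m^2, W = 6.23 mJ = 0.00623 J
Cleaving exposes two faces of area A, so total new surface = 2*A and gamma = W / (2*A)
gamma = 0.00623 / (2 * 0.00192)
gamma = 1.622 J/m^2

1.622


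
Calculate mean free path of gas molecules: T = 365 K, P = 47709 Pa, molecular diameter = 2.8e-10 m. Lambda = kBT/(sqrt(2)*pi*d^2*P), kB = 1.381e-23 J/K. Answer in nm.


Mean free path: lambda = kB*T / (sqrt(2) * pi * d^2 * P)
lambda = 1.381e-23 * 365 / (sqrt(2) * pi * (2.8e-10)^2 * 47709)
lambda = 3.03323e-07 m
lambda = 303.32 nm

303.32


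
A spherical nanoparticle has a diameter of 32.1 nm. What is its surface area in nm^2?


Radius r = 32.1/2 = 16.05 nm
Surface area SA = 4 * pi * r^2
SA = 4 * pi * (16.05)^2
SA = 3237.13 nm^2

3237.13


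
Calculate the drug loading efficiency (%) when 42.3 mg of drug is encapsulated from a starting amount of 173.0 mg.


Drug loading efficiency = (drug loaded / drug initial) * 100
DLE = 42.3 / 173.0 * 100
DLE = 0.2445 * 100
DLE = 24.45%

24.45


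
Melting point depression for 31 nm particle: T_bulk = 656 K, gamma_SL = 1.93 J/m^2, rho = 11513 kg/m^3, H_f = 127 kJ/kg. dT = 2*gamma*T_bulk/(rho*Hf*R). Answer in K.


Radius R = 31/2 = 15.5 nm = 1.55e-08 m
Convert H_f = 127 kJ/kg = 127000 J/kg
dT = 2 * gamma_SL * T_bulk / (rho * H_f * R)
dT = 2 * 1.93 * 656 / (11513 * 127000 * 1.55e-08)
dT = 111.7 K

111.7


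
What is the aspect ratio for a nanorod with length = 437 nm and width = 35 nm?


Aspect ratio AR = length / diameter
AR = 437 / 35
AR = 12.49

12.49


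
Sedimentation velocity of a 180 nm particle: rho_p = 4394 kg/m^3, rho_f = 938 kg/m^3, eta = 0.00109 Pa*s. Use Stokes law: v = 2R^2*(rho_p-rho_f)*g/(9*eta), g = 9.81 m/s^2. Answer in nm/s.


Radius R = 180/2 nm = 9e-08 m
Density difference = 4394 - 938 = 3456 kg/m^3
v = 2 * R^2 * (rho_p - rho_f) * g / (9 * eta)
v = 2 * (9e-08)^2 * 3456 * 9.81 / (9 * 0.00109)
v = 5.59872e-08 m/s = 55.9872 nm/s

55.9872


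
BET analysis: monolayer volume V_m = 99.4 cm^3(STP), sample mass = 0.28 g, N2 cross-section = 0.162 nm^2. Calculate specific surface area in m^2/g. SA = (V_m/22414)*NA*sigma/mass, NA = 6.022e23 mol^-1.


Number of moles in monolayer = V_m / 22414 = 99.4 / 22414 = 0.00443473
Number of molecules = moles * NA = 0.00443473 * 6.022e23
SA = molecules * sigma / mass
SA = (99.4 / 22414) * 6.022e23 * 0.162e-18 / 0.28
SA = 1545.1 m^2/g

1545.1


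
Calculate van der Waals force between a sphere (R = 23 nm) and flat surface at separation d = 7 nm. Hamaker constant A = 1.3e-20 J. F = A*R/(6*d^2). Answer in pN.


Convert to SI: R = 23 nm = 2.3e-08 m, d = 7 nm = 7e-09 m
F = A * R / (6 * d^2)
F = 1.3e-20 * 2.3e-08 / (6 * (7e-09)^2)
F = 1.01701e-12 N = 1.017 pN

1.017


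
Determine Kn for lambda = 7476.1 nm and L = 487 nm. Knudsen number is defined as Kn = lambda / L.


Knudsen number Kn = lambda / L
Kn = 7476.1 / 487
Kn = 15.3513

15.3513


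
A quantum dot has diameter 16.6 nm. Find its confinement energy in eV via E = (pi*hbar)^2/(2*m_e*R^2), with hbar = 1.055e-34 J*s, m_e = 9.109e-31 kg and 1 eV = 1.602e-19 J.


Radius R = 16.6/2 = 8.3 nm = 8.3e-09 m
E = (pi * 1.055e-34)^2 / (2 * 9.109e-31 * (8.3e-09)^2)
E(J) = 8.75282e-22
E = E(J) / 1.602e-19 = 0.0055 eV

0.0055


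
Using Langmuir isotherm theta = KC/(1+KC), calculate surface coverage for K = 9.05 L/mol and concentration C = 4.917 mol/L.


Langmuir isotherm: theta = K*C / (1 + K*C)
K*C = 9.05 * 4.917 = 44.49885
theta = 44.49885 / (1 + 44.49885) = 44.49885 / 45.49885
theta = 0.978

0.978


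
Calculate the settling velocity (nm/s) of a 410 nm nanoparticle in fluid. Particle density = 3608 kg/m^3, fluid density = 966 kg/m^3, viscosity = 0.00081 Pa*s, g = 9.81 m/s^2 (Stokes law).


Radius R = 410/2 nm = 2.05e-07 m
Density difference = 3608 - 966 = 2642 kg/m^3
v = 2 * R^2 * (rho_p - rho_f) * g / (9 * eta)
v = 2 * (2.05e-07)^2 * 2642 * 9.81 / (9 * 0.00081)
v = 2.98822e-07 m/s = 298.8216 nm/s

298.8216
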